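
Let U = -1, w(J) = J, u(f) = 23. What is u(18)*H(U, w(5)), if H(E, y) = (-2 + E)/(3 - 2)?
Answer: -69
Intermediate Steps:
H(E, y) = -2 + E (H(E, y) = (-2 + E)/1 = (-2 + E)*1 = -2 + E)
u(18)*H(U, w(5)) = 23*(-2 - 1) = 23*(-3) = -69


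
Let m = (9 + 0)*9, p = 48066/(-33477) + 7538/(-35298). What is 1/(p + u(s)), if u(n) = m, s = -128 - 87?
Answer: 196945191/15627729922 ≈ 0.012602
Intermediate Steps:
s = -215
p = -324830549/196945191 (p = 48066*(-1/33477) + 7538*(-1/35298) = -16022/11159 - 3769/17649 = -324830549/196945191 ≈ -1.6493)
m = 81 (m = 9*9 = 81)
u(n) = 81
1/(p + u(s)) = 1/(-324830549/196945191 + 81) = 1/(15627729922/196945191) = 196945191/15627729922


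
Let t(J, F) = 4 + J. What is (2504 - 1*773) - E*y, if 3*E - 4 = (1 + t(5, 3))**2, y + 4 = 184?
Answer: -4509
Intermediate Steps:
y = 180 (y = -4 + 184 = 180)
E = 104/3 (E = 4/3 + (1 + (4 + 5))**2/3 = 4/3 + (1 + 9)**2/3 = 4/3 + (1/3)*10**2 = 4/3 + (1/3)*100 = 4/3 + 100/3 = 104/3 ≈ 34.667)
(2504 - 1*773) - E*y = (2504 - 1*773) - 104*180/3 = (2504 - 773) - 1*6240 = 1731 - 6240 = -4509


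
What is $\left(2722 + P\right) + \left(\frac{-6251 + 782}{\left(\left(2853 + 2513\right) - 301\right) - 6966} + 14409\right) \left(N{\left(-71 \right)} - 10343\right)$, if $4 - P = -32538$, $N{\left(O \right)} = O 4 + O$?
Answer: $- \frac{293025833780}{1901} \approx -1.5414 \cdot 10^{8}$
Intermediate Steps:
$N{\left(O \right)} = 5 O$ ($N{\left(O \right)} = 4 O + O = 5 O$)
$P = 32542$ ($P = 4 - -32538 = 4 + 32538 = 32542$)
$\left(2722 + P\right) + \left(\frac{-6251 + 782}{\left(\left(2853 + 2513\right) - 301\right) - 6966} + 14409\right) \left(N{\left(-71 \right)} - 10343\right) = \left(2722 + 32542\right) + \left(\frac{-6251 + 782}{\left(\left(2853 + 2513\right) - 301\right) - 6966} + 14409\right) \left(5 \left(-71\right) - 10343\right) = 35264 + \left(- \frac{5469}{\left(5366 - 301\right) - 6966} + 14409\right) \left(-355 - 10343\right) = 35264 + \left(- \frac{5469}{5065 - 6966} + 14409\right) \left(-10698\right) = 35264 + \left(- \frac{5469}{-1901} + 14409\right) \left(-10698\right) = 35264 + \left(\left(-5469\right) \left(- \frac{1}{1901}\right) + 14409\right) \left(-10698\right) = 35264 + \left(\frac{5469}{1901} + 14409\right) \left(-10698\right) = 35264 + \frac{27396978}{1901} \left(-10698\right) = 35264 - \frac{293092870644}{1901} = - \frac{293025833780}{1901}$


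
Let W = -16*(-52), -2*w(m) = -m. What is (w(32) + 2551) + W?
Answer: 3399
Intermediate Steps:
w(m) = m/2 (w(m) = -(-1)*m/2 = m/2)
W = 832
(w(32) + 2551) + W = ((½)*32 + 2551) + 832 = (16 + 2551) + 832 = 2567 + 832 = 3399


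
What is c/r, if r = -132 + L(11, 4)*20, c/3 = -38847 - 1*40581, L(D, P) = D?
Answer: -59571/22 ≈ -2707.8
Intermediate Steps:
c = -238284 (c = 3*(-38847 - 1*40581) = 3*(-38847 - 40581) = 3*(-79428) = -238284)
r = 88 (r = -132 + 11*20 = -132 + 220 = 88)
c/r = -238284/88 = -238284*1/88 = -59571/22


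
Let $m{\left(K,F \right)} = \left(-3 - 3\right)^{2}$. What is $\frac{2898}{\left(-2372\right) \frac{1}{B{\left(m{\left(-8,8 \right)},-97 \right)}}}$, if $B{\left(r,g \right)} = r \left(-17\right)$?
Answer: $\frac{443394}{593} \approx 747.71$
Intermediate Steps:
$m{\left(K,F \right)} = 36$ ($m{\left(K,F \right)} = \left(-6\right)^{2} = 36$)
$B{\left(r,g \right)} = - 17 r$
$\frac{2898}{\left(-2372\right) \frac{1}{B{\left(m{\left(-8,8 \right)},-97 \right)}}} = \frac{2898}{\left(-2372\right) \frac{1}{\left(-17\right) 36}} = \frac{2898}{\left(-2372\right) \frac{1}{-612}} = \frac{2898}{\left(-2372\right) \left(- \frac{1}{612}\right)} = \frac{2898}{\frac{593}{153}} = 2898 \cdot \frac{153}{593} = \frac{443394}{593}$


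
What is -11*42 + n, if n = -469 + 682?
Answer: -249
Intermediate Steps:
n = 213
-11*42 + n = -11*42 + 213 = -462 + 213 = -249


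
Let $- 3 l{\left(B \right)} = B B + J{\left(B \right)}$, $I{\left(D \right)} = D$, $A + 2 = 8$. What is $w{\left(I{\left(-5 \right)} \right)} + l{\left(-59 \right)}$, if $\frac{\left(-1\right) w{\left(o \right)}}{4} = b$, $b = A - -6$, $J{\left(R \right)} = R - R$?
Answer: $- \frac{3625}{3} \approx -1208.3$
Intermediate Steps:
$A = 6$ ($A = -2 + 8 = 6$)
$J{\left(R \right)} = 0$
$b = 12$ ($b = 6 - -6 = 6 + 6 = 12$)
$w{\left(o \right)} = -48$ ($w{\left(o \right)} = \left(-4\right) 12 = -48$)
$l{\left(B \right)} = - \frac{B^{2}}{3}$ ($l{\left(B \right)} = - \frac{B B + 0}{3} = - \frac{B^{2} + 0}{3} = - \frac{B^{2}}{3}$)
$w{\left(I{\left(-5 \right)} \right)} + l{\left(-59 \right)} = -48 - \frac{\left(-59\right)^{2}}{3} = -48 - \frac{3481}{3} = - \frac{3625}{3}$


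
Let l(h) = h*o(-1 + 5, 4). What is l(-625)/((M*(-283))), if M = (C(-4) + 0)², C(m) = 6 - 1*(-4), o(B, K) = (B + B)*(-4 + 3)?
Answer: -50/283 ≈ -0.17668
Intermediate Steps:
o(B, K) = -2*B (o(B, K) = (2*B)*(-1) = -2*B)
C(m) = 10 (C(m) = 6 + 4 = 10)
l(h) = -8*h (l(h) = h*(-2*(-1 + 5)) = h*(-2*4) = h*(-8) = -8*h)
M = 100 (M = (10 + 0)² = 10² = 100)
l(-625)/((M*(-283))) = (-8*(-625))/((100*(-283))) = 5000/(-28300) = 5000*(-1/28300) = -50/283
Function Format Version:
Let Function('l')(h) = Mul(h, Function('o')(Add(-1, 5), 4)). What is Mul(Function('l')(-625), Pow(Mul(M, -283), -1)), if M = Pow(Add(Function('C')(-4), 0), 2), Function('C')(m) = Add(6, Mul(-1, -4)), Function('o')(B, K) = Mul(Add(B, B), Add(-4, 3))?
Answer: Rational(-50, 283) ≈ -0.17668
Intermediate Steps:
Function('o')(B, K) = Mul(-2, B) (Function('o')(B, K) = Mul(Mul(2, B), -1) = Mul(-2, B))
Function('C')(m) = 10 (Function('C')(m) = Add(6, 4) = 10)
Function('l')(h) = Mul(-8, h) (Function('l')(h) = Mul(h, Mul(-2, Add(-1, 5))) = Mul(h, Mul(-2, 4)) = Mul(h, -8) = Mul(-8, h))
M = 100 (M = Pow(Add(10, 0), 2) = Pow(10, 2) = 100)
Mul(Function('l')(-625), Pow(Mul(M, -283), -1)) = Mul(Mul(-8, -625), Pow(Mul(100, -283), -1)) = Mul(5000, Pow(-28300, -1)) = Mul(5000, Rational(-1, 28300)) = Rational(-50, 283)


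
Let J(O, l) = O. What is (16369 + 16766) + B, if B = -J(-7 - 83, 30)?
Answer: 33225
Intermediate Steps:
B = 90 (B = -(-7 - 83) = -1*(-90) = 90)
(16369 + 16766) + B = (16369 + 16766) + 90 = 33135 + 90 = 33225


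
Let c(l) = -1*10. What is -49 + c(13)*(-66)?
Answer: 611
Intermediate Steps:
c(l) = -10
-49 + c(13)*(-66) = -49 - 10*(-66) = -49 + 660 = 611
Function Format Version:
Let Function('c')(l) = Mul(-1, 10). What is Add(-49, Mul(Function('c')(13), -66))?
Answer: 611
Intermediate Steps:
Function('c')(l) = -10
Add(-49, Mul(Function('c')(13), -66)) = Add(-49, Mul(-10, -66)) = Add(-49, 660) = 611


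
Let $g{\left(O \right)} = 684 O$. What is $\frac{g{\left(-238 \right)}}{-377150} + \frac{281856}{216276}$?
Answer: $\frac{310328932}{178878275} \approx 1.7349$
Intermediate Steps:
$\frac{g{\left(-238 \right)}}{-377150} + \frac{281856}{216276} = \frac{684 \left(-238\right)}{-377150} + \frac{281856}{216276} = \left(-162792\right) \left(- \frac{1}{377150}\right) + 281856 \cdot \frac{1}{216276} = \frac{4284}{9925} + \frac{23488}{18023} = \frac{310328932}{178878275}$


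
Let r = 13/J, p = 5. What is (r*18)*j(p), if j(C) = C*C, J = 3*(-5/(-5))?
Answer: 1950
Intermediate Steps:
J = 3 (J = 3*(-5*(-⅕)) = 3*1 = 3)
r = 13/3 ≈ 4.3333
j(C) = C²
(r*18)*j(p) = ((13/3)*18)*5² = 78*25 = 1950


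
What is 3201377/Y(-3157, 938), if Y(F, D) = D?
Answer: 3201377/938 ≈ 3413.0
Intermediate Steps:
3201377/Y(-3157, 938) = 3201377/938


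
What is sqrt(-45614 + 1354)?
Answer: 2*I*sqrt(11065) ≈ 210.38*I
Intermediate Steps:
sqrt(-45614 + 1354) = sqrt(-44260) = 2*I*sqrt(11065)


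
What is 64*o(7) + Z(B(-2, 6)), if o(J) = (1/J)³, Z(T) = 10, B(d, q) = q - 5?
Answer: 3494/343 ≈ 10.187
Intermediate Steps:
B(d, q) = -5 + q
o(J) = J⁻³ (o(J) = (1/J)³ = J⁻³)
64*o(7) + Z(B(-2, 6)) = 64/7³ + 10 = 64*(1/343) + 10 = 64/343 + 10 = 3494/343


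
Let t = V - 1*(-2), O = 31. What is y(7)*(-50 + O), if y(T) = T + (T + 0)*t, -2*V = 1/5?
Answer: -3857/10 ≈ -385.70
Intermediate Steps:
V = -⅒ (V = -½/5 = -½*⅕ = -⅒ ≈ -0.10000)
t = 19/10 (t = -⅒ - 1*(-2) = -⅒ + 2 = 19/10 ≈ 1.9000)
y(T) = 29*T/10 (y(T) = T + (T + 0)*(19/10) = T + T*(19/10) = T + 19*T/10 = 29*T/10)
y(7)*(-50 + O) = ((29/10)*7)*(-50 + 31) = (203/10)*(-19) = -3857/10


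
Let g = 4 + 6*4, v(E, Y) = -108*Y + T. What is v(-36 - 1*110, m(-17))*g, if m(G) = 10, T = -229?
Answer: -36652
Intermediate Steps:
v(E, Y) = -229 - 108*Y (v(E, Y) = -108*Y - 229 = -229 - 108*Y)
g = 28 (g = 4 + 24 = 28)
v(-36 - 1*110, m(-17))*g = (-229 - 108*10)*28 = (-229 - 1080)*28 = -1309*28 = -36652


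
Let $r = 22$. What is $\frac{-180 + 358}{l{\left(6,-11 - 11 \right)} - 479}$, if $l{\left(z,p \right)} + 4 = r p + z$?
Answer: $- \frac{178}{961} \approx -0.18522$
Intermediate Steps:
$l{\left(z,p \right)} = -4 + z + 22 p$ ($l{\left(z,p \right)} = -4 + \left(22 p + z\right) = -4 + \left(z + 22 p\right) = -4 + z + 22 p$)
$\frac{-180 + 358}{l{\left(6,-11 - 11 \right)} - 479} = \frac{-180 + 358}{\left(-4 + 6 + 22 \left(-11 - 11\right)\right) - 479} = \frac{178}{\left(-4 + 6 + 22 \left(-22\right)\right) - 479} = \frac{178}{\left(-4 + 6 - 484\right) - 479} = \frac{178}{-482 - 479} = \frac{178}{-961} = 178 \left(- \frac{1}{961}\right) = - \frac{178}{961}$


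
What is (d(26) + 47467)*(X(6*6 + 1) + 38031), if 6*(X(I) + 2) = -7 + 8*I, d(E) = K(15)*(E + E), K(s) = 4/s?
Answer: 162714318619/90 ≈ 1.8079e+9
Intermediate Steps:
d(E) = 8*E/15 (d(E) = (4/15)*(E + E) = (4*(1/15))*(2*E) = 4*(2*E)/15 = 8*E/15)
X(I) = -19/6 + 4*I/3 (X(I) = -2 + (-7 + 8*I)/6 = -2 + (-7/6 + 4*I/3) = -19/6 + 4*I/3)
(d(26) + 47467)*(X(6*6 + 1) + 38031) = ((8/15)*26 + 47467)*((-19/6 + 4*(6*6 + 1)/3) + 38031) = (208/15 + 47467)*((-19/6 + 4*(36 + 1)/3) + 38031) = 712213*((-19/6 + (4/3)*37) + 38031)/15 = 712213*((-19/6 + 148/3) + 38031)/15 = 712213*(277/6 + 38031)/15 = (712213/15)*(228463/6) = 162714318619/90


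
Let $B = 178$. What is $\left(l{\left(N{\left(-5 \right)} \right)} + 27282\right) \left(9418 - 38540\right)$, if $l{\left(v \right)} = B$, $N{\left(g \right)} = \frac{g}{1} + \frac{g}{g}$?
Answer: $-799690120$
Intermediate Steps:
$N{\left(g \right)} = 1 + g$ ($N{\left(g \right)} = g 1 + 1 = g + 1 = 1 + g$)
$l{\left(v \right)} = 178$
$\left(l{\left(N{\left(-5 \right)} \right)} + 27282\right) \left(9418 - 38540\right) = \left(178 + 27282\right) \left(9418 - 38540\right) = 27460 \left(-29122\right) = -799690120$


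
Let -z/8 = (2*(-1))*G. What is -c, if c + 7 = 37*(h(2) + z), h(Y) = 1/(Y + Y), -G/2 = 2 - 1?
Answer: 4727/4 ≈ 1181.8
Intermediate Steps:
G = -2 (G = -2*(2 - 1) = -2*1 = -2)
h(Y) = 1/(2*Y)
z = -32 (z = -8*2*(-1)*(-2) = -(-16)*(-2) = -8*4 = -32)
c = -4727/4 (c = -7 + 37*((½)/2 - 32) = -7 + 37*((½)*(½) - 32) = -7 + 37*(¼ - 32) = -7 + 37*(-127/4) = -7 - 4699/4 = -4727/4 ≈ -1181.8)
-c = -1*(-4727/4) = 4727/4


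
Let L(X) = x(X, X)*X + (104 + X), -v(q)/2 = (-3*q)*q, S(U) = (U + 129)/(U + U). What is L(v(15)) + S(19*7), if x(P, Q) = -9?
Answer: -1422437/133 ≈ -10695.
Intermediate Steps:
S(U) = (129 + U)/(2*U) (S(U) = (129 + U)/((2*U)) = (129 + U)*(1/(2*U)) = (129 + U)/(2*U))
v(q) = 6*q**2 (v(q) = -2*(-3*q)*q = -(-6)*q**2 = 6*q**2)
L(X) = 104 - 8*X (L(X) = -9*X + (104 + X) = 104 - 8*X)
L(v(15)) + S(19*7) = (104 - 48*15**2) + (129 + 19*7)/(2*((19*7))) = (104 - 48*225) + (1/2)*(129 + 133)/133 = (104 - 8*1350) + (1/2)*(1/133)*262 = (104 - 10800) + 131/133 = -10696 + 131/133 = -1422437/133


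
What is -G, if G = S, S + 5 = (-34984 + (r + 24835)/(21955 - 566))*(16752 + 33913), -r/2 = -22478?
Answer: 37907704341970/21389 ≈ 1.7723e+9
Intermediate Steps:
r = 44956 (r = -2*(-22478) = 44956)
S = -37907704341970/21389 (S = -5 + (-34984 + (44956 + 24835)/(21955 - 566))*(16752 + 33913) = -5 + (-34984 + 69791/21389)*50665 = -5 - 748202985/21389*50665 = -5 - 37907704235025/21389 = -37907704341970/21389 ≈ -1.7723e+9)
G = -37907704341970/21389 ≈ -1.7723e+9
-G = -1*(-37907704341970/21389) = 37907704341970/21389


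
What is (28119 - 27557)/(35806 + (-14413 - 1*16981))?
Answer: 281/2206 ≈ 0.12738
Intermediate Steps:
(28119 - 27557)/(35806 + (-14413 - 1*16981)) = 562/(35806 + (-14413 - 16981)) = 562/(35806 - 31394) = 562/4412 = 562*(1/4412) = 281/2206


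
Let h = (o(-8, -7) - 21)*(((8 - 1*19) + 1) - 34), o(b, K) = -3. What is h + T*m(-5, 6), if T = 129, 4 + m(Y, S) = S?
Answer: 1314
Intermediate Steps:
m(Y, S) = -4 + S
h = 1056 (h = (-3 - 21)*(((8 - 1*19) + 1) - 34) = -24*(((8 - 19) + 1) - 34) = -24*((-11 + 1) - 34) = -24*(-10 - 34) = -24*(-44) = 1056)
h + T*m(-5, 6) = 1056 + 129*(-4 + 6) = 1056 + 129*2 = 1056 + 258 = 1314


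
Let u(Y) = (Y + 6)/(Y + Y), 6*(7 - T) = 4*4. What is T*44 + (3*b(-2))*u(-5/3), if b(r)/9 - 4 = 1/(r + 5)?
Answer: 1157/30 ≈ 38.567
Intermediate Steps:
T = 13/3 (T = 7 - 2*4/3 = 7 - ⅙*16 = 7 - 8/3 = 13/3 ≈ 4.3333)
b(r) = 36 + 9/(5 + r) (b(r) = 36 + 9/(r + 5) = 36 + 9/(5 + r))
u(Y) = (6 + Y)/(2*Y) (u(Y) = (6 + Y)/((2*Y)) = (6 + Y)*(1/(2*Y)) = (6 + Y)/(2*Y))
T*44 + (3*b(-2))*u(-5/3) = (13/3)*44 + (3*(9*(21 + 4*(-2))/(5 - 2)))*((6 - 5/3)/(2*((-5/3)))) = 572/3 + (3*(9*(21 - 8)/3))*((6 - 5*⅓)/(2*((-5*⅓)))) = 572/3 + (3*(9*(⅓)*13))*((6 - 5/3)/(2*(-5/3))) = 572/3 + (3*39)*((½)*(-⅗)*(13/3)) = 572/3 + 117*(-13/10) = 572/3 - 1521/10 = 1157/30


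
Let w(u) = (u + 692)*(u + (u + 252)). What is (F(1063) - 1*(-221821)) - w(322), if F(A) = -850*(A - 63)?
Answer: -1536723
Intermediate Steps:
F(A) = 53550 - 850*A (F(A) = -850*(-63 + A) = 53550 - 850*A)
w(u) = (252 + 2*u)*(692 + u) (w(u) = (692 + u)*(u + (252 + u)) = (692 + u)*(252 + 2*u) = (252 + 2*u)*(692 + u))
(F(1063) - 1*(-221821)) - w(322) = ((53550 - 850*1063) - 1*(-221821)) - (174384 + 2*322**2 + 1636*322) = ((53550 - 903550) + 221821) - (174384 + 2*103684 + 526792) = (-850000 + 221821) - (174384 + 207368 + 526792) = -628179 - 1*908544 = -628179 - 908544 = -1536723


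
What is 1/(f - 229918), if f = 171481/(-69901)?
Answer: -69901/16071669599 ≈ -4.3493e-6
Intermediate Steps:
f = -171481/69901 (f = 171481*(-1/69901) = -171481/69901 ≈ -2.4532)
1/(f - 229918) = 1/(-171481/69901 - 229918) = 1/(-16071669599/69901) = -69901/16071669599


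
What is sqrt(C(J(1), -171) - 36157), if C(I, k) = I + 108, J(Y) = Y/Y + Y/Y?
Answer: I*sqrt(36047) ≈ 189.86*I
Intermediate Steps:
J(Y) = 2 (J(Y) = 1 + 1 = 2)
C(I, k) = 108 + I
sqrt(C(J(1), -171) - 36157) = sqrt((108 + 2) - 36157) = sqrt(110 - 36157) = sqrt(-36047) = I*sqrt(36047)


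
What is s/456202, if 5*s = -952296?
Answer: -476148/1140505 ≈ -0.41749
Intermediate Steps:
s = -952296/5 (s = (⅕)*(-952296) = -952296/5 ≈ -1.9046e+5)
s/456202 = -952296/5/456202 = -952296/5*1/456202 = -476148/1140505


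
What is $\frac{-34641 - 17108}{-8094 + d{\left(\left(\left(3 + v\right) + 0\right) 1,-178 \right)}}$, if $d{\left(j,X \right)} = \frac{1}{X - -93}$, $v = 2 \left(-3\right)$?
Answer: $\frac{4398665}{687991} \approx 6.3935$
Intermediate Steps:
$v = -6$
$d{\left(j,X \right)} = \frac{1}{93 + X}$ ($d{\left(j,X \right)} = \frac{1}{X + 93} = \frac{1}{93 + X}$)
$\frac{-34641 - 17108}{-8094 + d{\left(\left(\left(3 + v\right) + 0\right) 1,-178 \right)}} = \frac{-34641 - 17108}{-8094 + \frac{1}{93 - 178}} = - \frac{51749}{-8094 + \frac{1}{-85}} = - \frac{51749}{-8094 - \frac{1}{85}} = - \frac{51749}{- \frac{687991}{85}} = \left(-51749\right) \left(- \frac{85}{687991}\right) = \frac{4398665}{687991}$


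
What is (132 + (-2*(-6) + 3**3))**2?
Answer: 29241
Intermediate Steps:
(132 + (-2*(-6) + 3**3))**2 = (132 + (12 + 27))**2 = (132 + 39)**2 = 171**2 = 29241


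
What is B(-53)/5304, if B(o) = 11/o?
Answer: -11/281112 ≈ -3.9130e-5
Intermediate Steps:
B(-53)/5304 = (11/(-53))/5304 = (11*(-1/53))*(1/5304) = -11/53*1/5304 = -11/281112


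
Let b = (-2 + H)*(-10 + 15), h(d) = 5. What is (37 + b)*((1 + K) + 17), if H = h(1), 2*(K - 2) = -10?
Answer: 780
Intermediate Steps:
K = -3 (K = 2 + (½)*(-10) = 2 - 5 = -3)
H = 5
b = 15 (b = (-2 + 5)*(-10 + 15) = 3*5 = 15)
(37 + b)*((1 + K) + 17) = (37 + 15)*((1 - 3) + 17) = 52*(-2 + 17) = 52*15 = 780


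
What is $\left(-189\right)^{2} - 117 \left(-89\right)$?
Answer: $46134$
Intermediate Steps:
$\left(-189\right)^{2} - 117 \left(-89\right) = 35721 - -10413 = 35721 + 10413 = 46134$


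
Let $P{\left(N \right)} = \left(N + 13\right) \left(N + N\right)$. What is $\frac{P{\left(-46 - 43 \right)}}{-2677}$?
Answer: $- \frac{13528}{2677} \approx -5.0534$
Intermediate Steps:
$P{\left(N \right)} = 2 N \left(13 + N\right)$ ($P{\left(N \right)} = \left(13 + N\right) 2 N = 2 N \left(13 + N\right)$)
$\frac{P{\left(-46 - 43 \right)}}{-2677} = \frac{2 \left(-46 - 43\right) \left(13 - 89\right)}{-2677} = 2 \left(-46 - 43\right) \left(13 - 89\right) \left(- \frac{1}{2677}\right) = 2 \left(-89\right) \left(13 - 89\right) \left(- \frac{1}{2677}\right) = 2 \left(-89\right) \left(-76\right) \left(- \frac{1}{2677}\right) = 13528 \left(- \frac{1}{2677}\right) = - \frac{13528}{2677}$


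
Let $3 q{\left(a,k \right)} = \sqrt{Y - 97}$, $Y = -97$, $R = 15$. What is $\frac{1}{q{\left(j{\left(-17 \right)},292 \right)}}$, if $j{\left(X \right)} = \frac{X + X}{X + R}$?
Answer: $- \frac{3 i \sqrt{194}}{194} \approx - 0.21539 i$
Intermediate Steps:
$j{\left(X \right)} = \frac{2 X}{15 + X}$ ($j{\left(X \right)} = \frac{X + X}{X + 15} = \frac{2 X}{15 + X}$)
$q{\left(a,k \right)} = \frac{i \sqrt{194}}{3}$ ($q{\left(a,k \right)} = \frac{\sqrt{-97 - 97}}{3} = \frac{\sqrt{-194}}{3} = \frac{i \sqrt{194}}{3}$)
$\frac{1}{q{\left(j{\left(-17 \right)},292 \right)}} = \frac{1}{\frac{1}{3} i \sqrt{194}} = - \frac{3 i \sqrt{194}}{194}$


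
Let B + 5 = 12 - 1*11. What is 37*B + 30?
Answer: -118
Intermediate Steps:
B = -4 (B = -5 + (12 - 1*11) = -5 + (12 - 11) = -5 + 1 = -4)
37*B + 30 = 37*(-4) + 30 = -148 + 30 = -118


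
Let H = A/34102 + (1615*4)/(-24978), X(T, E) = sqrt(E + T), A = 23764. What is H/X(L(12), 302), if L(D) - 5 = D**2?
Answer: 93319568*sqrt(451)/96040422489 ≈ 0.020635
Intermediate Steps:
L(D) = 5 + D**2
H = 93319568/212949939 (H = 23764/34102 + (1615*4)/(-24978) = 23764*(1/34102) + 6460*(-1/24978) = 11882/17051 - 3230/12489 = 93319568/212949939 ≈ 0.43822)
H/X(L(12), 302) = 93319568/(212949939*(sqrt(302 + (5 + 12**2)))) = 93319568/(212949939*(sqrt(302 + (5 + 144)))) = 93319568/(212949939*(sqrt(302 + 149))) = 93319568/(212949939*(sqrt(451))) = 93319568*(sqrt(451)/451)/212949939 = 93319568*sqrt(451)/96040422489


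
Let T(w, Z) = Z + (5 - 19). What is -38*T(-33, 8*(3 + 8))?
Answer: -2812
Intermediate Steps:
T(w, Z) = -14 + Z (T(w, Z) = Z - 14 = -14 + Z)
-38*T(-33, 8*(3 + 8)) = -38*(-14 + 8*(3 + 8)) = -38*(-14 + 8*11) = -38*(-14 + 88) = -38*74 = -2812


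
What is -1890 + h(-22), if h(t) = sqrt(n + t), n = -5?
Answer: -1890 + 3*I*sqrt(3) ≈ -1890.0 + 5.1962*I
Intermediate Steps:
h(t) = sqrt(-5 + t)
-1890 + h(-22) = -1890 + sqrt(-5 - 22) = -1890 + sqrt(-27) = -1890 + 3*I*sqrt(3)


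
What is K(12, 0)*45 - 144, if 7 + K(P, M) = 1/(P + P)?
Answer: -3657/8 ≈ -457.13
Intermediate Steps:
K(P, M) = -7 + 1/(2*P) (K(P, M) = -7 + 1/(P + P) = -7 + 1/(2*P))
K(12, 0)*45 - 144 = (-7 + (1/2)/12)*45 - 144 = (-7 + (1/2)*(1/12))*45 - 144 = (-7 + 1/24)*45 - 144 = -167/24*45 - 144 = -2505/8 - 144 = -3657/8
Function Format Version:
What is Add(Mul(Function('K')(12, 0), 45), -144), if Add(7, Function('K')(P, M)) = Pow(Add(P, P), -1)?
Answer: Rational(-3657, 8) ≈ -457.13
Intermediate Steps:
Function('K')(P, M) = Add(-7, Mul(Rational(1, 2), Pow(P, -1))) (Function('K')(P, M) = Add(-7, Pow(Add(P, P), -1)) = Add(-7, Pow(Mul(2, P), -1)) = Add(-7, Mul(Rational(1, 2), Pow(P, -1))))
Add(Mul(Function('K')(12, 0), 45), -144) = Add(Mul(Add(-7, Mul(Rational(1, 2), Pow(12, -1))), 45), -144) = Add(Mul(Add(-7, Mul(Rational(1, 2), Rational(1, 12))), 45), -144) = Add(Mul(Add(-7, Rational(1, 24)), 45), -144) = Add(Mul(Rational(-167, 24), 45), -144) = Add(Rational(-2505, 8), -144) = Rational(-3657, 8)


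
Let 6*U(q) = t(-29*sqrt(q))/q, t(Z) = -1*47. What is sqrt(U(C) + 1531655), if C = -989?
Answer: sqrt(53933181408078)/5934 ≈ 1237.6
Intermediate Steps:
t(Z) = -47
U(q) = -47/(6*q) (U(q) = (-47/q)/6 = -47/(6*q))
sqrt(U(C) + 1531655) = sqrt(-47/6/(-989) + 1531655) = sqrt(-47/6*(-1/989) + 1531655) = sqrt(47/5934 + 1531655) = sqrt(9088840817/5934) = sqrt(53933181408078)/5934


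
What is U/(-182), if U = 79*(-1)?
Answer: 79/182 ≈ 0.43407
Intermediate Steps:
U = -79
U/(-182) = -79/(-182) = -79*(-1/182) = 79/182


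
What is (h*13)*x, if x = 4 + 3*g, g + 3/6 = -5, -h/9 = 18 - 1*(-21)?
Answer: 114075/2 ≈ 57038.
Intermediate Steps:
h = -351 (h = -9*(18 - 1*(-21)) = -9*(18 + 21) = -9*39 = -351)
g = -11/2 (g = -½ - 5 = -11/2 ≈ -5.5000)
x = -25/2 (x = 4 + 3*(-11/2) = 4 - 33/2 = -25/2 ≈ -12.500)
(h*13)*x = -351*13*(-25/2) = -4563*(-25/2) = 114075/2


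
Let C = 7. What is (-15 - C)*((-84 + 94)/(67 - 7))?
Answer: -11/3 ≈ -3.6667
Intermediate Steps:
(-15 - C)*((-84 + 94)/(67 - 7)) = (-15 - 1*7)*((-84 + 94)/(67 - 7)) = (-15 - 7)*(10/60) = -220/60 = -22*1/6 = -11/3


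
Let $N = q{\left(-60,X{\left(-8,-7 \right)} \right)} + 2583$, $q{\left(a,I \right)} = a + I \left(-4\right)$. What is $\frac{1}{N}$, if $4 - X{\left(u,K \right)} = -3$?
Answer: $\frac{1}{2495} \approx 0.0004008$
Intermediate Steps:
$X{\left(u,K \right)} = 7$ ($X{\left(u,K \right)} = 4 - -3 = 4 + 3 = 7$)
$q{\left(a,I \right)} = a - 4 I$
$N = 2495$ ($N = \left(-60 - 28\right) + 2583 = -88 + 2583 = 2495$)
$\frac{1}{N} = \frac{1}{2495}$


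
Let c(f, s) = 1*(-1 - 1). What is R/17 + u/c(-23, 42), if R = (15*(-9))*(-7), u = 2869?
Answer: -46883/34 ≈ -1378.9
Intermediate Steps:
c(f, s) = -2 (c(f, s) = 1*(-2) = -2)
R = 945 (R = -135*(-7) = 945)
R/17 + u/c(-23, 42) = 945/17 + 2869/(-2) = 945*(1/17) + 2869*(-½) = 945/17 - 2869/2 = -46883/34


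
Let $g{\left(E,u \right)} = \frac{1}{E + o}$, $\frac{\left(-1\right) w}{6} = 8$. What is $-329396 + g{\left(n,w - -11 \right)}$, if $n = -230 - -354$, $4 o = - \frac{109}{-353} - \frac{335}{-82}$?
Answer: $- \frac{4771106271180}{14484409} \approx -3.294 \cdot 10^{5}$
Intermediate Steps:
$w = -48$ ($w = \left(-6\right) 8 = -48$)
$o = \frac{127193}{115784}$ ($o = \frac{- \frac{109}{-353} - \frac{335}{-82}}{4} = \frac{\left(-109\right) \left(- \frac{1}{353}\right) - - \frac{335}{82}}{4} = \frac{\frac{109}{353} + \frac{335}{82}}{4} = \frac{1}{4} \cdot \frac{127193}{28946} = \frac{127193}{115784} \approx 1.0985$)
$n = 124$ ($n = -230 + 354 = 124$)
$g{\left(E,u \right)} = \frac{1}{\frac{127193}{115784} + E}$ ($g{\left(E,u \right)} = \frac{1}{E + \frac{127193}{115784}} = \frac{1}{\frac{127193}{115784} + E}$)
$-329396 + g{\left(n,w - -11 \right)} = -329396 + \frac{115784}{127193 + 115784 \cdot 124} = -329396 + \frac{115784}{127193 + 14357216} = -329396 + \frac{115784}{14484409} = - \frac{4771106271180}{14484409}$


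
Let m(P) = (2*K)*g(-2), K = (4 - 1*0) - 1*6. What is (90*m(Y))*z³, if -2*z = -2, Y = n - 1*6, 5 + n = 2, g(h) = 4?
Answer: -1440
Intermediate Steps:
n = -3 (n = -5 + 2 = -3)
Y = -9 (Y = -3 - 1*6 = -3 - 6 = -9)
K = -2 (K = (4 + 0) - 6 = 4 - 6 = -2)
z = 1 (z = -½*(-2) = 1)
m(P) = -16 (m(P) = (2*(-2))*4 = -4*4 = -16)
(90*m(Y))*z³ = (90*(-16))*1³ = -1440*1 = -1440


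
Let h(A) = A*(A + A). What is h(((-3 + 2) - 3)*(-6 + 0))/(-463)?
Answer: -1152/463 ≈ -2.4881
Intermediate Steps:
h(A) = 2*A² (h(A) = A*(2*A) = 2*A²)
h(((-3 + 2) - 3)*(-6 + 0))/(-463) = (2*(((-3 + 2) - 3)*(-6 + 0))²)/(-463) = (2*((-1 - 3)*(-6))²)*(-1/463) = (2*(-4*(-6))²)*(-1/463) = (2*24²)*(-1/463) = (2*576)*(-1/463) = 1152*(-1/463) = -1152/463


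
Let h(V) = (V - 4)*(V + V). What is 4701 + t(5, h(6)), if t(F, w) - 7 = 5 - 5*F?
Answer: 4688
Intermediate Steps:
h(V) = 2*V*(-4 + V) (h(V) = (-4 + V)*(2*V) = 2*V*(-4 + V))
t(F, w) = 12 - 5*F (t(F, w) = 7 + (5 - 5*F) = 12 - 5*F)
4701 + t(5, h(6)) = 4701 + (12 - 5*5) = 4701 + (12 - 25) = 4701 - 13 = 4688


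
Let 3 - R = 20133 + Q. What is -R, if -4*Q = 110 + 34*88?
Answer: 38709/2 ≈ 19355.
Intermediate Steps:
Q = -1551/2 (Q = -(110 + 34*88)/4 = -(110 + 2992)/4 = -1/4*3102 = -1551/2 ≈ -775.50)
R = -38709/2 (R = 3 - (20133 - 1551/2) = 3 - 1*38715/2 = 3 - 38715/2 = -38709/2 ≈ -19355.)
-R = -1*(-38709/2) = 38709/2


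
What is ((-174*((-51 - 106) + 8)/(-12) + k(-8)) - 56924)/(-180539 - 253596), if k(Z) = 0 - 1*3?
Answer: 23635/173654 ≈ 0.13610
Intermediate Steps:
k(Z) = -3 (k(Z) = 0 - 3 = -3)
((-174*((-51 - 106) + 8)/(-12) + k(-8)) - 56924)/(-180539 - 253596) = ((-174*((-51 - 106) + 8)/(-12) - 3) - 56924)/(-180539 - 253596) = ((-174*(-157 + 8)*(-1)/12 - 3) - 56924)/(-434135) = ((-(-25926)*(-1)/12 - 3) - 56924)*(-1/434135) = ((-174*149/12 - 3) - 56924)*(-1/434135) = ((-4321/2 - 3) - 56924)*(-1/434135) = (-4327/2 - 56924)*(-1/434135) = -118175/2*(-1/434135) = 23635/173654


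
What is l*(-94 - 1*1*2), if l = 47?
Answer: -4512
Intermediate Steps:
l*(-94 - 1*1*2) = 47*(-94 - 1*1*2) = 47*(-94 - 1*2) = 47*(-94 - 2) = 47*(-96) = -4512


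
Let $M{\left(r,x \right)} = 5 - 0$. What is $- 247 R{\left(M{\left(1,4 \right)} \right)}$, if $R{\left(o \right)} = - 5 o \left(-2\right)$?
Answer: $-12350$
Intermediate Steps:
$M{\left(r,x \right)} = 5$ ($M{\left(r,x \right)} = 5 + 0 = 5$)
$R{\left(o \right)} = 10 o$
$- 247 R{\left(M{\left(1,4 \right)} \right)} = - 247 \cdot 10 \cdot 5 = \left(-247\right) 50 = -12350$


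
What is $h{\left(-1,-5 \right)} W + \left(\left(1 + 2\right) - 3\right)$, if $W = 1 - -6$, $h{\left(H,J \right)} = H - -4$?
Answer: $21$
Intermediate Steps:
$h{\left(H,J \right)} = 4 + H$ ($h{\left(H,J \right)} = H + 4 = 4 + H$)
$W = 7$ ($W = 1 + 6 = 7$)
$h{\left(-1,-5 \right)} W + \left(\left(1 + 2\right) - 3\right) = \left(4 - 1\right) 7 + \left(\left(1 + 2\right) - 3\right) = 3 \cdot 7 + \left(3 - 3\right) = 21 + 0 = 21$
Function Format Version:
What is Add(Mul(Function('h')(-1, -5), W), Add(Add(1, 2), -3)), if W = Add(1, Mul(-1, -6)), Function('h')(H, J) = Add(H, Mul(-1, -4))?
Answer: 21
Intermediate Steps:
Function('h')(H, J) = Add(4, H) (Function('h')(H, J) = Add(H, 4) = Add(4, H))
W = 7 (W = Add(1, 6) = 7)
Add(Mul(Function('h')(-1, -5), W), Add(Add(1, 2), -3)) = Add(Mul(Add(4, -1), 7), Add(Add(1, 2), -3)) = Add(Mul(3, 7), Add(3, -3)) = Add(21, 0) = 21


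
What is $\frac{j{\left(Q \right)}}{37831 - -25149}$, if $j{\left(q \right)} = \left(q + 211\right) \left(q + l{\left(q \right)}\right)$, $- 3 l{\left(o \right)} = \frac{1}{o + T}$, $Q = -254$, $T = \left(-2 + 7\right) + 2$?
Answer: $\frac{8093159}{46668180} \approx 0.17342$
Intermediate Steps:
$T = 7$ ($T = 5 + 2 = 7$)
$l{\left(o \right)} = - \frac{1}{3 \left(7 + o\right)}$ ($l{\left(o \right)} = - \frac{1}{3 \left(o + 7\right)} = - \frac{1}{3 \left(7 + o\right)}$)
$j{\left(q \right)} = \left(211 + q\right) \left(q - \frac{1}{21 + 3 q}\right)$ ($j{\left(q \right)} = \left(q + 211\right) \left(q - \frac{1}{21 + 3 q}\right) = \left(211 + q\right) \left(q - \frac{1}{21 + 3 q}\right)$)
$\frac{j{\left(Q \right)}}{37831 - -25149} = \frac{\frac{1}{3} \frac{1}{7 - 254} \left(-211 - -254 + 3 \left(-254\right) \left(7 - 254\right) \left(211 - 254\right)\right)}{37831 - -25149} = \frac{\frac{1}{3} \frac{1}{-247} \left(-211 + 254 + 3 \left(-254\right) \left(-247\right) \left(-43\right)\right)}{37831 + 25149} = \frac{\frac{1}{3} \left(- \frac{1}{247}\right) \left(-211 + 254 - 8093202\right)}{62980} = \frac{1}{3} \left(- \frac{1}{247}\right) \left(-8093159\right) \frac{1}{62980} = \frac{8093159}{741} \cdot \frac{1}{62980} = \frac{8093159}{46668180}$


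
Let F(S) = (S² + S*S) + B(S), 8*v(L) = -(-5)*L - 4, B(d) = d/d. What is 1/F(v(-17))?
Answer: 32/7953 ≈ 0.0040236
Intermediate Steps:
B(d) = 1
v(L) = -½ + 5*L/8 (v(L) = (-(-5)*L - 4)/8 = (5*L - 4)/8 = (-4 + 5*L)/8 = -½ + 5*L/8)
F(S) = 1 + 2*S² (F(S) = (S² + S*S) + 1 = (S² + S²) + 1 = 2*S² + 1 = 1 + 2*S²)
1/F(v(-17)) = 1/(1 + 2*(-½ + (5/8)*(-17))²) = 1/(1 + 2*(-½ - 85/8)²) = 1/(1 + 2*(-89/8)²) = 1/(1 + 2*(7921/64)) = 1/(1 + 7921/32) = 1/(7953/32) = 32/7953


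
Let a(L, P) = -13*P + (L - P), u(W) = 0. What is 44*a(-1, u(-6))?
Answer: -44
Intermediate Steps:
a(L, P) = L - 14*P
44*a(-1, u(-6)) = 44*(-1 - 14*0) = 44*(-1 + 0) = 44*(-1) = -44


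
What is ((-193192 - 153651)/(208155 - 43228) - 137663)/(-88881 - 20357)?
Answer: 1621763746/1286878259 ≈ 1.2602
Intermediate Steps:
((-193192 - 153651)/(208155 - 43228) - 137663)/(-88881 - 20357) = (-346843/164927 - 137663)/(-109238) = (-346843*1/164927 - 137663)*(-1/109238) = (-49549/23561 - 137663)*(-1/109238) = -3243527492/23561*(-1/109238) = 1621763746/1286878259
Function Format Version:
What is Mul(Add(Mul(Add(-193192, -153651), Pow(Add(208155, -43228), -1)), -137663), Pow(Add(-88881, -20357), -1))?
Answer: Rational(1621763746, 1286878259) ≈ 1.2602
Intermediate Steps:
Mul(Add(Mul(Add(-193192, -153651), Pow(Add(208155, -43228), -1)), -137663), Pow(Add(-88881, -20357), -1)) = Mul(Add(Mul(-346843, Pow(164927, -1)), -137663), Pow(-109238, -1)) = Mul(Add(Mul(-346843, Rational(1, 164927)), -137663), Rational(-1, 109238)) = Mul(Add(Rational(-49549, 23561), -137663), Rational(-1, 109238)) = Mul(Rational(-3243527492, 23561), Rational(-1, 109238)) = Rational(1621763746, 1286878259)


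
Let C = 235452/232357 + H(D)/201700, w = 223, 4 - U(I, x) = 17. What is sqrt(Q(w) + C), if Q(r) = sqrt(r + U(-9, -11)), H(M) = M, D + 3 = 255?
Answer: sqrt(5571153007724509779 + 5491150239290919025*sqrt(210))/2343320345 ≈ 3.9378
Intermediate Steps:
D = 252 (D = -3 + 255 = 252)
U(I, x) = -13 (U(I, x) = 4 - 1*17 = 4 - 17 = -13)
Q(r) = sqrt(-13 + r) (Q(r) = sqrt(r - 13) = sqrt(-13 + r))
C = 11887305591/11716601725 (C = 235452/232357 + 252/201700 = 235452*(1/232357) + 252*(1/201700) = 235452/232357 + 63/50425 = 11887305591/11716601725 ≈ 1.0146)
sqrt(Q(w) + C) = sqrt(sqrt(-13 + 223) + 11887305591/11716601725) = sqrt(sqrt(210) + 11887305591/11716601725) = sqrt(11887305591/11716601725 + sqrt(210))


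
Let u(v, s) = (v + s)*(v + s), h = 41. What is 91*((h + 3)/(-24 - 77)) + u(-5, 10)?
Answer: -1479/101 ≈ -14.644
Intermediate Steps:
u(v, s) = (s + v)² (u(v, s) = (s + v)*(s + v) = (s + v)²)
91*((h + 3)/(-24 - 77)) + u(-5, 10) = 91*((41 + 3)/(-24 - 77)) + (10 - 5)² = 91*(44/(-101)) + 5² = 91*(44*(-1/101)) + 25 = 91*(-44/101) + 25 = -4004/101 + 25 = -1479/101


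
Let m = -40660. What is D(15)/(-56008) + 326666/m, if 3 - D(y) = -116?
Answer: -4575186967/569321320 ≈ -8.0362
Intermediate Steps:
D(y) = 119 (D(y) = 3 - 1*(-116) = 3 + 116 = 119)
D(15)/(-56008) + 326666/m = 119/(-56008) + 326666/(-40660) = 119*(-1/56008) + 326666*(-1/40660) = -119/56008 - 163333/20330 = -4575186967/569321320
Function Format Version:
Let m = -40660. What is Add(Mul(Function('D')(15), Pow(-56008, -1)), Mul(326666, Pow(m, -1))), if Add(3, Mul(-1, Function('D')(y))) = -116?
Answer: Rational(-4575186967, 569321320) ≈ -8.0362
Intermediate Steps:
Function('D')(y) = 119 (Function('D')(y) = Add(3, Mul(-1, -116)) = Add(3, 116) = 119)
Add(Mul(Function('D')(15), Pow(-56008, -1)), Mul(326666, Pow(m, -1))) = Add(Mul(119, Pow(-56008, -1)), Mul(326666, Pow(-40660, -1))) = Add(Mul(119, Rational(-1, 56008)), Mul(326666, Rational(-1, 40660))) = Add(Rational(-119, 56008), Rational(-163333, 20330)) = Rational(-4575186967, 569321320)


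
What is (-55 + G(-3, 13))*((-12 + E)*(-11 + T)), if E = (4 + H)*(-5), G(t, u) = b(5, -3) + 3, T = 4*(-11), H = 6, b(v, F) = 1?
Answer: -173910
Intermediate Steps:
T = -44
G(t, u) = 4 (G(t, u) = 1 + 3 = 4)
E = -50 (E = (4 + 6)*(-5) = 10*(-5) = -50)
(-55 + G(-3, 13))*((-12 + E)*(-11 + T)) = (-55 + 4)*((-12 - 50)*(-11 - 44)) = -(-3162)*(-55) = -51*3410 = -173910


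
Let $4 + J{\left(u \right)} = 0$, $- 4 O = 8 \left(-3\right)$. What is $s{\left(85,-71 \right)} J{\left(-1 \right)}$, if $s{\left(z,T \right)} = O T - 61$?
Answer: $1948$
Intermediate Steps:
$O = 6$ ($O = - \frac{8 \left(-3\right)}{4} = \left(- \frac{1}{4}\right) \left(-24\right) = 6$)
$J{\left(u \right)} = -4$ ($J{\left(u \right)} = -4 + 0 = -4$)
$s{\left(z,T \right)} = -61 + 6 T$ ($s{\left(z,T \right)} = 6 T - 61 = -61 + 6 T$)
$s{\left(85,-71 \right)} J{\left(-1 \right)} = \left(-61 + 6 \left(-71\right)\right) \left(-4\right) = \left(-61 - 426\right) \left(-4\right) = \left(-487\right) \left(-4\right) = 1948$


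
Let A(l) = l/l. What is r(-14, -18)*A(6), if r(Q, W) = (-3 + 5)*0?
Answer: 0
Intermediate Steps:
r(Q, W) = 0 (r(Q, W) = 2*0 = 0)
A(l) = 1
r(-14, -18)*A(6) = 0*1 = 0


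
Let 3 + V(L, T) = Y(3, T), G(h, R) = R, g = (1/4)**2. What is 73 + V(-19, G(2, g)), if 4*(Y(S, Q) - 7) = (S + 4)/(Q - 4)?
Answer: 689/9 ≈ 76.556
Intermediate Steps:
Y(S, Q) = 7 + (4 + S)/(4*(-4 + Q)) (Y(S, Q) = 7 + ((S + 4)/(Q - 4))/4 = 7 + ((4 + S)/(-4 + Q))/4 = 7 + (4 + S)/(4*(-4 + Q)))
g = 1/16 (g = (1/4)**2 = 1/16 ≈ 0.062500)
V(L, T) = -3 + (-105 + 28*T)/(4*(-4 + T)) (V(L, T) = -3 + (-108 + 3 + 28*T)/(4*(-4 + T)) = -3 + (-105 + 28*T)/(4*(-4 + T)))
73 + V(-19, G(2, g)) = 73 + (-57 + 16*(1/16))/(4*(-4 + 1/16)) = 73 + (-57 + 1)/(4*(-63/16)) = 73 + (1/4)*(-16/63)*(-56) = 73 + 32/9 = 689/9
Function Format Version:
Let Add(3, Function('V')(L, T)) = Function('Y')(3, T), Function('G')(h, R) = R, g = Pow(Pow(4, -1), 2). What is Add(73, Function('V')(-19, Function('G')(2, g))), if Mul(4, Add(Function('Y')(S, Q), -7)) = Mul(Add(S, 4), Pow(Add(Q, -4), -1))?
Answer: Rational(689, 9) ≈ 76.556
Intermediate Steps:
Function('Y')(S, Q) = Add(7, Mul(Rational(1, 4), Pow(Add(-4, Q), -1), Add(4, S))) (Function('Y')(S, Q) = Add(7, Mul(Rational(1, 4), Mul(Add(S, 4), Pow(Add(Q, -4), -1)))) = Add(7, Mul(Rational(1, 4), Mul(Add(4, S), Pow(Add(-4, Q), -1)))) = Add(7, Mul(Rational(1, 4), Mul(Pow(Add(-4, Q), -1), Add(4, S)))) = Add(7, Mul(Rational(1, 4), Pow(Add(-4, Q), -1), Add(4, S))))
g = Rational(1, 16) (g = Pow(Rational(1, 4), 2) = Rational(1, 16) ≈ 0.062500)
Function('V')(L, T) = Add(-3, Mul(Rational(1, 4), Pow(Add(-4, T), -1), Add(-105, Mul(28, T)))) (Function('V')(L, T) = Add(-3, Mul(Rational(1, 4), Pow(Add(-4, T), -1), Add(-108, 3, Mul(28, T)))) = Add(-3, Mul(Rational(1, 4), Pow(Add(-4, T), -1), Add(-105, Mul(28, T)))))
Add(73, Function('V')(-19, Function('G')(2, g))) = Add(73, Mul(Rational(1, 4), Pow(Add(-4, Rational(1, 16)), -1), Add(-57, Mul(16, Rational(1, 16))))) = Add(73, Mul(Rational(1, 4), Pow(Rational(-63, 16), -1), Add(-57, 1))) = Add(73, Mul(Rational(1, 4), Rational(-16, 63), -56)) = Add(73, Rational(32, 9)) = Rational(689, 9)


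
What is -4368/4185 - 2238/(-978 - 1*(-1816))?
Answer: -2171069/584505 ≈ -3.7144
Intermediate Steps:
-4368/4185 - 2238/(-978 - 1*(-1816)) = -4368*1/4185 - 2238/(-978 + 1816) = -1456/1395 - 2238/838 = -1456/1395 - 2238*1/838 = -1456/1395 - 1119/419 = -2171069/584505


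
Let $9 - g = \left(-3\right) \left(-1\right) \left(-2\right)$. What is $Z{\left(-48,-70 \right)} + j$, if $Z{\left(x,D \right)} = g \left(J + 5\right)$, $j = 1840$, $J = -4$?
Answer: $1855$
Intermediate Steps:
$g = 15$ ($g = 9 - \left(-3\right) \left(-1\right) \left(-2\right) = 9 - 3 \left(-2\right) = 9 - -6 = 9 + 6 = 15$)
$Z{\left(x,D \right)} = 15$ ($Z{\left(x,D \right)} = 15 \left(-4 + 5\right) = 15 \cdot 1 = 15$)
$Z{\left(-48,-70 \right)} + j = 15 + 1840 = 1855$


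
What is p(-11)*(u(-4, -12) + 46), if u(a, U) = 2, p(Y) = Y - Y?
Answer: 0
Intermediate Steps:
p(Y) = 0
p(-11)*(u(-4, -12) + 46) = 0*(2 + 46) = 0*48 = 0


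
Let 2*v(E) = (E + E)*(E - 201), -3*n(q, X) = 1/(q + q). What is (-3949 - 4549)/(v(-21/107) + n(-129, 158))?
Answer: -75305247948/349927561 ≈ -215.20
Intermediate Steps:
n(q, X) = -1/(6*q) (n(q, X) = -1/(3*(q + q)) = -1/(2*q)/3 = -1/(6*q))
v(E) = E*(-201 + E) (v(E) = ((E + E)*(E - 201))/2 = ((2*E)*(-201 + E))/2 = (2*E*(-201 + E))/2 = E*(-201 + E))
(-3949 - 4549)/(v(-21/107) + n(-129, 158)) = (-3949 - 4549)/((-21/107)*(-201 - 21/107) - ⅙/(-129)) = -8498/((-21*1/107)*(-201 - 21*1/107) - ⅙*(-1/129)) = -8498/(-21*(-201 - 21/107)/107 + 1/774) = -8498/(-21/107*(-21528/107) + 1/774) = -8498/(452088/11449 + 1/774) = -8498/349927561/8861526 = -8498*8861526/349927561 = -75305247948/349927561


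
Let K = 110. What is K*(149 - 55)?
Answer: 10340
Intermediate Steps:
K*(149 - 55) = 110*(149 - 55) = 110*94 = 10340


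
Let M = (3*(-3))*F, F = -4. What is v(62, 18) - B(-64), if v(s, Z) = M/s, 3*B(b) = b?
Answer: 2038/93 ≈ 21.914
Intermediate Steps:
B(b) = b/3
M = 36 (M = (3*(-3))*(-4) = -9*(-4) = 36)
v(s, Z) = 36/s
v(62, 18) - B(-64) = 36/62 - (-64)/3 = 36*(1/62) - 1*(-64/3) = 18/31 + 64/3 = 2038/93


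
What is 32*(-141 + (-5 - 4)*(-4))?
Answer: -3360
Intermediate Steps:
32*(-141 + (-5 - 4)*(-4)) = 32*(-141 - 9*(-4)) = 32*(-141 + 36) = 32*(-105) = -3360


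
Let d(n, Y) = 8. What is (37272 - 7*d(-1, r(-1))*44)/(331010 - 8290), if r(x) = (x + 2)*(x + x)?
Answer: 4351/40340 ≈ 0.10786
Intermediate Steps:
r(x) = 2*x*(2 + x) (r(x) = (2 + x)*(2*x) = 2*x*(2 + x))
(37272 - 7*d(-1, r(-1))*44)/(331010 - 8290) = (37272 - 7*8*44)/(331010 - 8290) = (37272 - 56*44)/322720 = (37272 - 2464)*(1/322720) = 34808*(1/322720) = 4351/40340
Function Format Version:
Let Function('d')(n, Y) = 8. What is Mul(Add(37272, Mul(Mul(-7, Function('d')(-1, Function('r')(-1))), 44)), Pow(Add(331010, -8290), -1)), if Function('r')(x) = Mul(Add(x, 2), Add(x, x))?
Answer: Rational(4351, 40340) ≈ 0.10786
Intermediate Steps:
Function('r')(x) = Mul(2, x, Add(2, x)) (Function('r')(x) = Mul(Add(2, x), Mul(2, x)) = Mul(2, x, Add(2, x)))
Mul(Add(37272, Mul(Mul(-7, Function('d')(-1, Function('r')(-1))), 44)), Pow(Add(331010, -8290), -1)) = Mul(Add(37272, Mul(Mul(-7, 8), 44)), Pow(Add(331010, -8290), -1)) = Mul(Add(37272, Mul(-56, 44)), Pow(322720, -1)) = Mul(Add(37272, -2464), Rational(1, 322720)) = Mul(34808, Rational(1, 322720)) = Rational(4351, 40340)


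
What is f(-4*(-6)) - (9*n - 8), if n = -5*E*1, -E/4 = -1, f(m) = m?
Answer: 212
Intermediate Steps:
E = 4 (E = -4*(-1) = 4)
n = -20 (n = -5*4*1 = -20*1 = -20)
f(-4*(-6)) - (9*n - 8) = -4*(-6) - (9*(-20) - 8) = 24 - (-180 - 8) = 24 - 1*(-188) = 24 + 188 = 212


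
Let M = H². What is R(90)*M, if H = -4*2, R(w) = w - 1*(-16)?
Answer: 6784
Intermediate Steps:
R(w) = 16 + w (R(w) = w + 16 = 16 + w)
H = -8
M = 64 (M = (-8)² = 64)
R(90)*M = (16 + 90)*64 = 106*64 = 6784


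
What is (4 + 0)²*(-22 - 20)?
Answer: -672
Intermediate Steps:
(4 + 0)²*(-22 - 20) = 4²*(-42) = 16*(-42) = -672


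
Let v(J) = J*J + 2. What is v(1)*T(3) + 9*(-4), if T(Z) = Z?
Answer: -27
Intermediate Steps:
v(J) = 2 + J**2 (v(J) = J**2 + 2 = 2 + J**2)
v(1)*T(3) + 9*(-4) = (2 + 1**2)*3 + 9*(-4) = (2 + 1)*3 - 36 = 3*3 - 36 = 9 - 36 = -27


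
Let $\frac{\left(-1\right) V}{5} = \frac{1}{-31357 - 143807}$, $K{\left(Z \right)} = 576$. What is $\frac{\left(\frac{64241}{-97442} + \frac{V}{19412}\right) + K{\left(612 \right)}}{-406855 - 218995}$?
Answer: $- \frac{95313945444617789}{103681575256189048800} \approx -0.00091929$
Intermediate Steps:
$V = \frac{5}{175164}$ ($V = - \frac{5}{-31357 - 143807} = - \frac{5}{-175164} = \left(-5\right) \left(- \frac{1}{175164}\right) = \frac{5}{175164} \approx 2.8545 \cdot 10^{-5}$)
$\frac{\left(\frac{64241}{-97442} + \frac{V}{19412}\right) + K{\left(612 \right)}}{-406855 - 218995} = \frac{\left(\frac{64241}{-97442} + \frac{5}{175164 \cdot 19412}\right) + 576}{-406855 - 218995} = \frac{\left(64241 \left(- \frac{1}{97442}\right) + \frac{5}{175164} \cdot \frac{1}{19412}\right) + 576}{-625850} = \left(\left(- \frac{64241}{97442} + \frac{5}{3400283568}\right) + 576\right) \left(- \frac{1}{625850}\right) = \left(- \frac{109218808102339}{165665215716528} + 576\right) \left(- \frac{1}{625850}\right) = \frac{95313945444617789}{165665215716528} \left(- \frac{1}{625850}\right) = - \frac{95313945444617789}{103681575256189048800}$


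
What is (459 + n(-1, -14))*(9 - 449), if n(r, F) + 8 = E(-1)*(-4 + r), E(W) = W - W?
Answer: -198440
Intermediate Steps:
E(W) = 0
n(r, F) = -8 (n(r, F) = -8 + 0*(-4 + r) = -8 + 0 = -8)
(459 + n(-1, -14))*(9 - 449) = (459 - 8)*(9 - 449) = 451*(-440) = -198440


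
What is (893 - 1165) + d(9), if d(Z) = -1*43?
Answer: -315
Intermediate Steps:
d(Z) = -43
(893 - 1165) + d(9) = (893 - 1165) - 43 = -272 - 43 = -315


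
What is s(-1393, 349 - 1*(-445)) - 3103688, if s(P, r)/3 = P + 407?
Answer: -3106646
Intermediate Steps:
s(P, r) = 1221 + 3*P (s(P, r) = 3*(P + 407) = 3*(407 + P) = 1221 + 3*P)
s(-1393, 349 - 1*(-445)) - 3103688 = (1221 + 3*(-1393)) - 3103688 = (1221 - 4179) - 3103688 = -2958 - 3103688 = -3106646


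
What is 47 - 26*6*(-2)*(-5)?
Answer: -1513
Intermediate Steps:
47 - 26*6*(-2)*(-5) = 47 - (-312)*(-5) = 47 - 26*60 = 47 - 1560 = -1513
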